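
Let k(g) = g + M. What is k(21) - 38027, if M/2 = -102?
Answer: -38210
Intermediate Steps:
M = -204 (M = 2*(-102) = -204)
k(g) = -204 + g (k(g) = g - 204 = -204 + g)
k(21) - 38027 = (-204 + 21) - 38027 = -183 - 38027 = -38210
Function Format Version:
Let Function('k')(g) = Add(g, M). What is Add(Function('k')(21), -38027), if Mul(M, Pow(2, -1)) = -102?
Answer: -38210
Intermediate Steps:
M = -204 (M = Mul(2, -102) = -204)
Function('k')(g) = Add(-204, g) (Function('k')(g) = Add(g, -204) = Add(-204, g))
Add(Function('k')(21), -38027) = Add(Add(-204, 21), -38027) = Add(-183, -38027) = -38210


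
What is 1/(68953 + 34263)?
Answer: 1/103216 ≈ 9.6884e-6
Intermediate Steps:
1/(68953 + 34263) = 1/103216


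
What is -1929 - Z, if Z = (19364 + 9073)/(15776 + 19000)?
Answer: -22370447/11592 ≈ -1929.8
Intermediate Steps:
Z = 9479/11592 (Z = 28437/34776 = 28437*(1/34776) = 9479/11592 ≈ 0.81772)
-1929 - Z = -1929 - 1*9479/11592 = -1929 - 9479/11592 = -22370447/11592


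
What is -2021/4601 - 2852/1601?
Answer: -380411/171307 ≈ -2.2206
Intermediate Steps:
-2021/4601 - 2852/1601 = -2021*1/4601 - 2852*1/1601 = -47/107 - 2852/1601 = -380411/171307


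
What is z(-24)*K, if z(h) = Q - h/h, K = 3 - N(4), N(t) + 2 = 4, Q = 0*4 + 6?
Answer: 5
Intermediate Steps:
Q = 6 (Q = 0 + 6 = 6)
N(t) = 2 (N(t) = -2 + 4 = 2)
K = 1 (K = 3 - 1*2 = 3 - 2 = 1)
z(h) = 5 (z(h) = 6 - h/h = 6 - 1*1 = 6 - 1 = 5)
z(-24)*K = 5*1 = 5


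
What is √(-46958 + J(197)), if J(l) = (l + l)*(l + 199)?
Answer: √109066 ≈ 330.25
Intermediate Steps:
J(l) = 2*l*(199 + l) (J(l) = (2*l)*(199 + l) = 2*l*(199 + l))
√(-46958 + J(197)) = √(-46958 + 2*197*(199 + 197)) = √(-46958 + 2*197*396) = √(-46958 + 156024) = √109066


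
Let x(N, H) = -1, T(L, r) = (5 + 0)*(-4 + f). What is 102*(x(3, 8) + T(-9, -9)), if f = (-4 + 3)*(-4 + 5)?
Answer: -2652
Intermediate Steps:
f = -1 (f = -1*1 = -1)
T(L, r) = -25 (T(L, r) = (5 + 0)*(-4 - 1) = 5*(-5) = -25)
102*(x(3, 8) + T(-9, -9)) = 102*(-1 - 25) = 102*(-26) = -2652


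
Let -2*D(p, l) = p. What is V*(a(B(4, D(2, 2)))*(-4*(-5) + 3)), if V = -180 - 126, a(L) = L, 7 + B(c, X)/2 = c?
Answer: 42228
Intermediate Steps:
D(p, l) = -p/2
B(c, X) = -14 + 2*c
V = -306
V*(a(B(4, D(2, 2)))*(-4*(-5) + 3)) = -306*(-14 + 2*4)*(-4*(-5) + 3) = -306*(-14 + 8)*(20 + 3) = -(-1836)*23 = -306*(-138) = 42228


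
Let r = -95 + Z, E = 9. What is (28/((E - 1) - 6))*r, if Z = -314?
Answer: -5726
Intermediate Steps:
r = -409 (r = -95 - 314 = -409)
(28/((E - 1) - 6))*r = (28/((9 - 1) - 6))*(-409) = (28/(8 - 6))*(-409) = (28/2)*(-409) = (28*(½))*(-409) = 14*(-409) = -5726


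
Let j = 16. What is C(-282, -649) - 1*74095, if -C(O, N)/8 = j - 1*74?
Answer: -73631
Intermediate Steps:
C(O, N) = 464 (C(O, N) = -8*(16 - 1*74) = -8*(16 - 74) = -8*(-58) = 464)
C(-282, -649) - 1*74095 = 464 - 1*74095 = 464 - 74095 = -73631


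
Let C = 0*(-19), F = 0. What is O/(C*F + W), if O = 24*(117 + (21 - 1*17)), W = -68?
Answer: -726/17 ≈ -42.706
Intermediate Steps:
C = 0
O = 2904 (O = 24*(117 + (21 - 17)) = 24*(117 + 4) = 24*121 = 2904)
O/(C*F + W) = 2904/(0*0 - 68) = 2904/(0 - 68) = 2904/(-68) = 2904*(-1/68) = -726/17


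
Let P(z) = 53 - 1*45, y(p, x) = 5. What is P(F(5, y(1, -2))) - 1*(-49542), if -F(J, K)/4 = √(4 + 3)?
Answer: 49550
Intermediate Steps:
F(J, K) = -4*√7 (F(J, K) = -4*√(4 + 3) = -4*√7)
P(z) = 8 (P(z) = 53 - 45 = 8)
P(F(5, y(1, -2))) - 1*(-49542) = 8 - 1*(-49542) = 8 + 49542 = 49550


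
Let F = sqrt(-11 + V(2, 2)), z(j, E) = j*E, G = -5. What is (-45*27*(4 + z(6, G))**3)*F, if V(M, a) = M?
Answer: 64064520*I ≈ 6.4065e+7*I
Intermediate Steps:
z(j, E) = E*j
F = 3*I (F = sqrt(-11 + 2) = sqrt(-9) = 3*I ≈ 3.0*I)
(-45*27*(4 + z(6, G))**3)*F = (-45*27*(4 - 5*6)**3)*(3*I) = (-45*27*(4 - 30)**3)*(3*I) = (-45*(3*(-26))**3)*(3*I) = (-45*(-78)**3)*(3*I) = (-45*(-474552))*(3*I) = 21354840*(3*I) = 64064520*I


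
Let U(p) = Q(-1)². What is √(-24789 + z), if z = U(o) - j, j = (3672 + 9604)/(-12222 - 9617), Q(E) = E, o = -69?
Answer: 12*I*√82098238911/21839 ≈ 157.44*I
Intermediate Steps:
U(p) = 1 (U(p) = (-1)² = 1)
j = -13276/21839 (j = 13276/(-21839) = 13276*(-1/21839) = -13276/21839 ≈ -0.60790)
z = 35115/21839 (z = 1 - 1*(-13276/21839) = 1 + 13276/21839 = 35115/21839 ≈ 1.6079)
√(-24789 + z) = √(-24789 + 35115/21839) = √(-541331856/21839) = 12*I*√82098238911/21839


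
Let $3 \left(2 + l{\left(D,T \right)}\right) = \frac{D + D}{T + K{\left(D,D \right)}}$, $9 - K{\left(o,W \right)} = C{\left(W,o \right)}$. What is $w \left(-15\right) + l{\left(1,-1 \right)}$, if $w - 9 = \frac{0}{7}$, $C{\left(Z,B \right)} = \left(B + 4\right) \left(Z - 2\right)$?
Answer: $- \frac{5341}{39} \approx -136.95$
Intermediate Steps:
$C{\left(Z,B \right)} = \left(-2 + Z\right) \left(4 + B\right)$ ($C{\left(Z,B \right)} = \left(4 + B\right) \left(-2 + Z\right) = \left(-2 + Z\right) \left(4 + B\right)$)
$K{\left(o,W \right)} = 17 - 4 W + 2 o - W o$ ($K{\left(o,W \right)} = 9 - \left(-8 - 2 o + 4 W + o W\right) = 9 - \left(-8 - 2 o + 4 W + W o\right) = 17 - 4 W + 2 o - W o$)
$w = 9$ ($w = 9 + \frac{0}{7} = 9 + 0 \cdot \frac{1}{7} = 9 + 0 = 9$)
$l{\left(D,T \right)} = -2 + \frac{2 D}{3 \left(17 + T - D^{2} - 2 D\right)}$ ($l{\left(D,T \right)} = -2 + \frac{\left(D + D\right) \frac{1}{T + \left(17 - 4 D + 2 D - D D\right)}}{3} = -2 + \frac{2 D \frac{1}{T + \left(17 - 4 D + 2 D - D^{2}\right)}}{3} = -2 + \frac{2 D \frac{1}{T - \left(-17 + D^{2} + 2 D\right)}}{3} = -2 + \frac{2 D \frac{1}{17 + T - D^{2} - 2 D}}{3} = -2 + \frac{2 D}{3 \left(17 + T - D^{2} - 2 D\right)}$)
$w \left(-15\right) + l{\left(1,-1 \right)} = 9 \left(-15\right) + \frac{34 - 2 \cdot 1^{2} + 2 \left(-1\right) - \frac{14}{3}}{-17 + 1^{2} - -1 + 2 \cdot 1} = -135 + \frac{34 - 2 - 2 - \frac{14}{3}}{-17 + 1 + 1 + 2} = -135 + \frac{34 - 2 - 2 - \frac{14}{3}}{-13} = -135 - \frac{76}{39} = - \frac{5341}{39}$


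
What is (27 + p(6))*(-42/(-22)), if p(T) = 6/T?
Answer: 588/11 ≈ 53.455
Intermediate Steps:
(27 + p(6))*(-42/(-22)) = (27 + 6/6)*(-42/(-22)) = (27 + 6*(1/6))*(-42*(-1/22)) = (27 + 1)*(21/11) = 28*(21/11) = 588/11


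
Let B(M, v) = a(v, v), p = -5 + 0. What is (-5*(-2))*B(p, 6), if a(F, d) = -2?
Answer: -20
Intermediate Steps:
p = -5
B(M, v) = -2
(-5*(-2))*B(p, 6) = -5*(-2)*(-2) = 10*(-2) = -20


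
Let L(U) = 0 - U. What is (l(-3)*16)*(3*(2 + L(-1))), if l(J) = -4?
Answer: -576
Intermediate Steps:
L(U) = -U
(l(-3)*16)*(3*(2 + L(-1))) = (-4*16)*(3*(2 - 1*(-1))) = -192*(2 + 1) = -192*3 = -64*9 = -576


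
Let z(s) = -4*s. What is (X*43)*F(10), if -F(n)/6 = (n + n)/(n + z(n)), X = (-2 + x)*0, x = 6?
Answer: 0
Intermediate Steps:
X = 0 (X = (-2 + 6)*0 = 4*0 = 0)
F(n) = 4 (F(n) = -6*(n + n)/(n - 4*n) = -6*2*n/((-3*n)) = -6*2*n*(-1/(3*n)) = -6*(-2/3) = 4)
(X*43)*F(10) = (0*43)*4 = 0*4 = 0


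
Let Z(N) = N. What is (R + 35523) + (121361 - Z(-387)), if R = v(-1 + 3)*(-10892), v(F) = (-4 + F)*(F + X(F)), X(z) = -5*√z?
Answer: 200839 - 108920*√2 ≈ 46803.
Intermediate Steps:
v(F) = (-4 + F)*(F - 5*√F)
R = 43568 - 108920*√2 (R = ((-1 + 3)² - 5*(-1 + 3)^(3/2) - 4*(-1 + 3) + 20*√(-1 + 3))*(-10892) = (2² - 10*√2 - 4*2 + 20*√2)*(-10892) = (4 - 10*√2 - 8 + 20*√2)*(-10892) = (-4 + 10*√2)*(-10892) = 43568 - 108920*√2 ≈ -1.1047e+5)
(R + 35523) + (121361 - Z(-387)) = ((43568 - 108920*√2) + 35523) + (121361 - 1*(-387)) = (79091 - 108920*√2) + (121361 + 387) = (79091 - 108920*√2) + 121748 = 200839 - 108920*√2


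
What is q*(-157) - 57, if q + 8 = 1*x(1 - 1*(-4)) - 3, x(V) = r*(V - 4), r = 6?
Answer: 728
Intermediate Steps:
x(V) = -24 + 6*V (x(V) = 6*(V - 4) = 6*(-4 + V) = -24 + 6*V)
q = -5 (q = -8 + (1*(-24 + 6*(1 - 1*(-4))) - 3) = -8 + (1*(-24 + 6*(1 + 4)) - 3) = -8 + (1*(-24 + 6*5) - 3) = -8 + (1*(-24 + 30) - 3) = -8 + (1*6 - 3) = -8 + (6 - 3) = -8 + 3 = -5)
q*(-157) - 57 = -5*(-157) - 57 = 785 - 57 = 728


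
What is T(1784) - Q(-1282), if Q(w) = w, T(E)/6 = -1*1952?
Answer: -10430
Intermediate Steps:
T(E) = -11712 (T(E) = 6*(-1*1952) = 6*(-1952) = -11712)
T(1784) - Q(-1282) = -11712 - 1*(-1282) = -11712 + 1282 = -10430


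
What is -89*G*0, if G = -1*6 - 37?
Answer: 0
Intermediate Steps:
G = -43 (G = -6 - 37 = -43)
-89*G*0 = -89*(-43)*0 = 3827*0 = 0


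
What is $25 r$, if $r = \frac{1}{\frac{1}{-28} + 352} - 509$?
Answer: $- \frac{25080835}{1971} \approx -12725.0$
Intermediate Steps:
$r = - \frac{5016167}{9855}$ ($r = \frac{1}{- \frac{1}{28} + 352} - 509 = \frac{1}{\frac{9855}{28}} - 509 = \frac{28}{9855} - 509 = - \frac{5016167}{9855} \approx -509.0$)
$25 r = 25 \left(- \frac{5016167}{9855}\right) = - \frac{25080835}{1971}$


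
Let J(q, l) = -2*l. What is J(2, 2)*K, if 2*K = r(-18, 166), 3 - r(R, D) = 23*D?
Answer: 7630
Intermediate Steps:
r(R, D) = 3 - 23*D
K = -3815/2 (K = (3 - 23*166)/2 = (3 - 3818)/2 = (½)*(-3815) = -3815/2 ≈ -1907.5)
J(2, 2)*K = -2*2*(-3815/2) = -4*(-3815/2) = 7630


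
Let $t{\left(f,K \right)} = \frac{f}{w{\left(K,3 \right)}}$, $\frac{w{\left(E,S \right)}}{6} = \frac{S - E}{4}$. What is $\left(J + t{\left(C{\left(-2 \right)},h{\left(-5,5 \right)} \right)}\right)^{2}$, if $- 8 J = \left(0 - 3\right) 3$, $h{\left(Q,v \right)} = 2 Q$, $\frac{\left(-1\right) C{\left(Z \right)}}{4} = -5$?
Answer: $\frac{450241}{97344} \approx 4.6253$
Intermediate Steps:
$C{\left(Z \right)} = 20$ ($C{\left(Z \right)} = \left(-4\right) \left(-5\right) = 20$)
$w{\left(E,S \right)} = - \frac{3 E}{2} + \frac{3 S}{2}$ ($w{\left(E,S \right)} = 6 \frac{S - E}{4} = 6 \left(S - E\right) \frac{1}{4} = 6 \left(- \frac{E}{4} + \frac{S}{4}\right) = - \frac{3 E}{2} + \frac{3 S}{2}$)
$t{\left(f,K \right)} = \frac{f}{\frac{9}{2} - \frac{3 K}{2}}$ ($t{\left(f,K \right)} = \frac{f}{- \frac{3 K}{2} + \frac{3}{2} \cdot 3} = \frac{f}{- \frac{3 K}{2} + \frac{9}{2}} = \frac{f}{\frac{9}{2} - \frac{3 K}{2}}$)
$J = \frac{9}{8}$ ($J = - \frac{\left(0 - 3\right) 3}{8} = - \frac{\left(-3\right) 3}{8} = \left(- \frac{1}{8}\right) \left(-9\right) = \frac{9}{8} \approx 1.125$)
$\left(J + t{\left(C{\left(-2 \right)},h{\left(-5,5 \right)} \right)}\right)^{2} = \left(\frac{9}{8} - \frac{40}{-9 + 3 \cdot 2 \left(-5\right)}\right)^{2} = \left(\frac{9}{8} - \frac{40}{-9 + 3 \left(-10\right)}\right)^{2} = \left(\frac{9}{8} - \frac{40}{-9 - 30}\right)^{2} = \left(\frac{9}{8} - \frac{40}{-39}\right)^{2} = \left(\frac{9}{8} - 40 \left(- \frac{1}{39}\right)\right)^{2} = \left(\frac{9}{8} + \frac{40}{39}\right)^{2} = \left(\frac{671}{312}\right)^{2} = \frac{450241}{97344}$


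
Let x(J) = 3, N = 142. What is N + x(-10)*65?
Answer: 337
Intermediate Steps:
N + x(-10)*65 = 142 + 3*65 = 142 + 195 = 337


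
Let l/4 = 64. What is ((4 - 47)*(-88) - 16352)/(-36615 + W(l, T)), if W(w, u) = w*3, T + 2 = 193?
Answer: 12568/35847 ≈ 0.35060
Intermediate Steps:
T = 191 (T = -2 + 193 = 191)
l = 256 (l = 4*64 = 256)
W(w, u) = 3*w
((4 - 47)*(-88) - 16352)/(-36615 + W(l, T)) = ((4 - 47)*(-88) - 16352)/(-36615 + 3*256) = (-43*(-88) - 16352)/(-36615 + 768) = (3784 - 16352)/(-35847) = -12568*(-1/35847) = 12568/35847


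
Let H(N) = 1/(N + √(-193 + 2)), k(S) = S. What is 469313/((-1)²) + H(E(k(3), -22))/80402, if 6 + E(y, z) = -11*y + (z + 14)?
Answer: 90560889182353/192964800 - I*√191/192964800 ≈ 4.6931e+5 - 7.1621e-8*I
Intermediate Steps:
E(y, z) = 8 + z - 11*y (E(y, z) = -6 + (-11*y + (z + 14)) = -6 + (-11*y + (14 + z)) = -6 + (14 + z - 11*y) = 8 + z - 11*y)
H(N) = 1/(N + I*√191) (H(N) = 1/(N + √(-191)) = 1/(N + I*√191))
469313/((-1)²) + H(E(k(3), -22))/80402 = 469313/((-1)²) + 1/(((8 - 22 - 11*3) + I*√191)*80402) = 469313/1 + (1/80402)/((8 - 22 - 33) + I*√191) = 469313*1 + (1/80402)/(-47 + I*√191) = 469313 + 1/(80402*(-47 + I*√191))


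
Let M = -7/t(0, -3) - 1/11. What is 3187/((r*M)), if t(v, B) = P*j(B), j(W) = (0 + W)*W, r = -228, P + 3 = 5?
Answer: 105171/3610 ≈ 29.133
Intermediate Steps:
P = 2 (P = -3 + 5 = 2)
j(W) = W**2 (j(W) = W*W = W**2)
t(v, B) = 2*B**2
M = -95/198 (M = -7/(2*(-3)**2) - 1/11 = -7/(2*9) - 1*1/11 = -7/18 - 1/11 = -95/198 ≈ -0.47980)
3187/((r*M)) = 3187/((-228*(-95/198))) = 3187/(3610/33) = 3187*(33/3610) = 105171/3610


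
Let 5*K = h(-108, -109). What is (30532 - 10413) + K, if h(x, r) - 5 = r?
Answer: 100491/5 ≈ 20098.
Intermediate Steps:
h(x, r) = 5 + r
K = -104/5 (K = (5 - 109)/5 = (⅕)*(-104) = -104/5 ≈ -20.800)
(30532 - 10413) + K = (30532 - 10413) - 104/5 = 20119 - 104/5 = 100491/5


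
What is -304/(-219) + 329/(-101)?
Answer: -41347/22119 ≈ -1.8693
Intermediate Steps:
-304/(-219) + 329/(-101) = -304*(-1/219) + 329*(-1/101) = 304/219 - 329/101 = -41347/22119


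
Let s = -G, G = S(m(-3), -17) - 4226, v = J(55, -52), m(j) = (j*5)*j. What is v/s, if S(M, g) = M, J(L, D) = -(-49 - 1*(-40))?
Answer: 9/4181 ≈ 0.0021526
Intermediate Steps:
m(j) = 5*j² (m(j) = (5*j)*j = 5*j²)
J(L, D) = 9 (J(L, D) = -(-49 + 40) = -1*(-9) = 9)
v = 9
G = -4181 (G = 5*(-3)² - 4226 = 5*9 - 4226 = 45 - 4226 = -4181)
s = 4181 (s = -1*(-4181) = 4181)
v/s = 9/4181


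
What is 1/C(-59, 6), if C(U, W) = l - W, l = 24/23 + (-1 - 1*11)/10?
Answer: -115/708 ≈ -0.16243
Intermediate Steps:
l = -18/115 (l = 24*(1/23) + (-1 - 11)*(1/10) = 24/23 - 12*1/10 = 24/23 - 6/5 = -18/115 ≈ -0.15652)
C(U, W) = -18/115 - W
1/C(-59, 6) = 1/(-18/115 - 1*6) = 1/(-18/115 - 6) = 1/(-708/115) = -115/708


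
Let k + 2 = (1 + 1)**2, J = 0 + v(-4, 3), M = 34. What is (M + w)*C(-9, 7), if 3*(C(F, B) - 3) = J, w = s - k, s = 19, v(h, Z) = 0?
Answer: 153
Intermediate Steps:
J = 0 (J = 0 + 0 = 0)
k = 2 (k = -2 + (1 + 1)**2 = -2 + 2**2 = -2 + 4 = 2)
w = 17 (w = 19 - 1*2 = 19 - 2 = 17)
C(F, B) = 3 (C(F, B) = 3 + (1/3)*0 = 3 + 0 = 3)
(M + w)*C(-9, 7) = (34 + 17)*3 = 51*3 = 153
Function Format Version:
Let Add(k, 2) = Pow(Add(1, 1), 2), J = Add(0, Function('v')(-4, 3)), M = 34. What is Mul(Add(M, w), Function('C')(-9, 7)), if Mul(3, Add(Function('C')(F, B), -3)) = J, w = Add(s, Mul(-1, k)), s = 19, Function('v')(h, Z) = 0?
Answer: 153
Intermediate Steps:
J = 0 (J = Add(0, 0) = 0)
k = 2 (k = Add(-2, Pow(Add(1, 1), 2)) = Add(-2, Pow(2, 2)) = Add(-2, 4) = 2)
w = 17 (w = Add(19, Mul(-1, 2)) = Add(19, -2) = 17)
Function('C')(F, B) = 3 (Function('C')(F, B) = Add(3, Mul(Rational(1, 3), 0)) = Add(3, 0) = 3)
Mul(Add(M, w), Function('C')(-9, 7)) = Mul(Add(34, 17), 3) = Mul(51, 3) = 153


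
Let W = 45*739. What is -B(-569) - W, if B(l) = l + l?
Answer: -32117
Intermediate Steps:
B(l) = 2*l
W = 33255
-B(-569) - W = -2*(-569) - 1*33255 = -1*(-1138) - 33255 = 1138 - 33255 = -32117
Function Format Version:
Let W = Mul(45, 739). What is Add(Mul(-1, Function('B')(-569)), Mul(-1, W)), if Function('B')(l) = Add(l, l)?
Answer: -32117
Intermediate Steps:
Function('B')(l) = Mul(2, l)
W = 33255
Add(Mul(-1, Function('B')(-569)), Mul(-1, W)) = Add(Mul(-1, Mul(2, -569)), Mul(-1, 33255)) = Add(Mul(-1, -1138), -33255) = Add(1138, -33255) = -32117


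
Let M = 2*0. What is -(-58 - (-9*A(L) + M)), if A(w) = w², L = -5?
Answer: -167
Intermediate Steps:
M = 0
-(-58 - (-9*A(L) + M)) = -(-58 - (-9*(-5)² + 0)) = -(-58 - (-9*25 + 0)) = -(-58 - (-225 + 0)) = -(-58 - 1*(-225)) = -(-58 + 225) = -1*167 = -167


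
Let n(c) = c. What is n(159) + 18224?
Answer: 18383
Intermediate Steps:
n(159) + 18224 = 159 + 18224 = 18383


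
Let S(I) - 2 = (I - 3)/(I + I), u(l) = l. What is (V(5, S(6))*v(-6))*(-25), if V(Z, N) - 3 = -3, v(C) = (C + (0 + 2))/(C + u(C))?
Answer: 0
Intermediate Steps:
S(I) = 2 + (-3 + I)/(2*I) (S(I) = 2 + (I - 3)/(I + I) = 2 + (-3 + I)/((2*I)) = 2 + (-3 + I)*(1/(2*I)) = 2 + (-3 + I)/(2*I))
v(C) = (2 + C)/(2*C) (v(C) = (C + (0 + 2))/(C + C) = (C + 2)/((2*C)) = (2 + C)*(1/(2*C)) = (2 + C)/(2*C))
V(Z, N) = 0 (V(Z, N) = 3 - 3 = 0)
(V(5, S(6))*v(-6))*(-25) = (0*((½)*(2 - 6)/(-6)))*(-25) = (0*((½)*(-⅙)*(-4)))*(-25) = (0*(⅓))*(-25) = 0*(-25) = 0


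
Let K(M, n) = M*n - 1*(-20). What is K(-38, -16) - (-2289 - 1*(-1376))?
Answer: 1541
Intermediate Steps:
K(M, n) = 20 + M*n (K(M, n) = M*n + 20 = 20 + M*n)
K(-38, -16) - (-2289 - 1*(-1376)) = (20 - 38*(-16)) - (-2289 - 1*(-1376)) = (20 + 608) - (-2289 + 1376) = 628 - 1*(-913) = 628 + 913 = 1541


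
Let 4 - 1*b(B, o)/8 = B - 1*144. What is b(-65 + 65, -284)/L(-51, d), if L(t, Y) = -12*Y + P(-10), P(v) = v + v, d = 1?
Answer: -37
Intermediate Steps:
P(v) = 2*v
L(t, Y) = -20 - 12*Y (L(t, Y) = -12*Y + 2*(-10) = -12*Y - 20 = -20 - 12*Y)
b(B, o) = 1184 - 8*B (b(B, o) = 32 - 8*(B - 1*144) = 32 - 8*(B - 144) = 32 - 8*(-144 + B) = 32 + (1152 - 8*B) = 1184 - 8*B)
b(-65 + 65, -284)/L(-51, d) = (1184 - 8*(-65 + 65))/(-20 - 12*1) = (1184 - 8*0)/(-20 - 12) = (1184 + 0)/(-32) = 1184*(-1/32) = -37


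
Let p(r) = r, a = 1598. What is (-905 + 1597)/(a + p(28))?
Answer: 346/813 ≈ 0.42558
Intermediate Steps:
(-905 + 1597)/(a + p(28)) = (-905 + 1597)/(1598 + 28) = 692/1626 = 692*(1/1626) = 346/813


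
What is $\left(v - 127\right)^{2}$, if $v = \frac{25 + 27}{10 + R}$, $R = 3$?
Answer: $15129$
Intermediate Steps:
$v = 4$ ($v = \frac{25 + 27}{10 + 3} = \frac{52}{13} = 52 \cdot \frac{1}{13} = 4$)
$\left(v - 127\right)^{2} = \left(4 - 127\right)^{2} = \left(-123\right)^{2} = 15129$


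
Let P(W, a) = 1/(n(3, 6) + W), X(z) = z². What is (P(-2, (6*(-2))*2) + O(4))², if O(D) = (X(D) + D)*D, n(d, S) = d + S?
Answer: 314721/49 ≈ 6422.9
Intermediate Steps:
n(d, S) = S + d
O(D) = D*(D + D²) (O(D) = (D² + D)*D = (D + D²)*D = D*(D + D²))
P(W, a) = 1/(9 + W) (P(W, a) = 1/((6 + 3) + W) = 1/(9 + W))
(P(-2, (6*(-2))*2) + O(4))² = (1/(9 - 2) + 4²*(1 + 4))² = (1/7 + 16*5)² = (⅐ + 80)² = (561/7)² = 314721/49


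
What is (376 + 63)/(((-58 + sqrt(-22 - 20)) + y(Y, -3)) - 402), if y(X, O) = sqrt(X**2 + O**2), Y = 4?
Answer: -28535/29581 - 439*I*sqrt(42)/207067 ≈ -0.96464 - 0.01374*I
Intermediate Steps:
y(X, O) = sqrt(O**2 + X**2)
(376 + 63)/(((-58 + sqrt(-22 - 20)) + y(Y, -3)) - 402) = (376 + 63)/(((-58 + sqrt(-22 - 20)) + sqrt((-3)**2 + 4**2)) - 402) = 439/(((-58 + sqrt(-42)) + sqrt(9 + 16)) - 402) = 439/(((-58 + I*sqrt(42)) + sqrt(25)) - 402) = 439/(((-58 + I*sqrt(42)) + 5) - 402) = 439/((-53 + I*sqrt(42)) - 402) = 439/(-455 + I*sqrt(42))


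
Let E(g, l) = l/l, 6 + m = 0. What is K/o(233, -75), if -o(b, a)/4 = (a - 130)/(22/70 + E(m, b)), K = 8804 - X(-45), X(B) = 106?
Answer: 100027/7175 ≈ 13.941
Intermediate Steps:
m = -6 (m = -6 + 0 = -6)
E(g, l) = 1
K = 8698 (K = 8804 - 1*106 = 8804 - 106 = 8698)
o(b, a) = 9100/23 - 70*a/23 (o(b, a) = -4*(a - 130)/(22/70 + 1) = -4*(-130 + a)/(22*(1/70) + 1) = -4*(-130 + a)/(11/35 + 1) = -4*(-130 + a)/46/35 = -4*(-130 + a)*35/46 = -4*(-2275/23 + 35*a/46) = 9100/23 - 70*a/23)
K/o(233, -75) = 8698/(9100/23 - 70/23*(-75)) = 8698/(9100/23 + 5250/23) = 8698/(14350/23) = 8698*(23/14350) = 100027/7175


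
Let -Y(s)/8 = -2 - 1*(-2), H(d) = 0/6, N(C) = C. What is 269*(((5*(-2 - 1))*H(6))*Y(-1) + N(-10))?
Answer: -2690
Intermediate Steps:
H(d) = 0 (H(d) = 0*(⅙) = 0)
Y(s) = 0 (Y(s) = -8*(-2 - 1*(-2)) = -8*(-2 + 2) = -8*0 = 0)
269*(((5*(-2 - 1))*H(6))*Y(-1) + N(-10)) = 269*(((5*(-2 - 1))*0)*0 - 10) = 269*(((5*(-3))*0)*0 - 10) = 269*(-15*0*0 - 10) = 269*(0*0 - 10) = 269*(0 - 10) = 269*(-10) = -2690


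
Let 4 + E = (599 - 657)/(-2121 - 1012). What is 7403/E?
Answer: -2108509/1134 ≈ -1859.4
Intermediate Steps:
E = -12474/3133 (E = -4 + (599 - 657)/(-2121 - 1012) = -4 - 58/(-3133) = -4 - 58*(-1/3133) = -4 + 58/3133 = -12474/3133 ≈ -3.9815)
7403/E = 7403/(-12474/3133) = 7403*(-3133/12474) = -2108509/1134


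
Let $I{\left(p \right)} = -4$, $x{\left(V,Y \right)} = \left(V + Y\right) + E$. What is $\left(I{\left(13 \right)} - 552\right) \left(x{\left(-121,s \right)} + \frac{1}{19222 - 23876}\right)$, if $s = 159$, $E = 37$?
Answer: $- \frac{97035622}{2327} \approx -41700.0$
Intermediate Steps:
$x{\left(V,Y \right)} = 37 + V + Y$ ($x{\left(V,Y \right)} = \left(V + Y\right) + 37 = 37 + V + Y$)
$\left(I{\left(13 \right)} - 552\right) \left(x{\left(-121,s \right)} + \frac{1}{19222 - 23876}\right) = \left(-4 - 552\right) \left(\left(37 - 121 + 159\right) + \frac{1}{19222 - 23876}\right) = - 556 \left(75 + \frac{1}{-4654}\right) = - 556 \left(75 - \frac{1}{4654}\right) = \left(-556\right) \frac{349049}{4654} = - \frac{97035622}{2327}$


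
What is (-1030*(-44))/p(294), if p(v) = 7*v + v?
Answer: 5665/294 ≈ 19.269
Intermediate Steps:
p(v) = 8*v
(-1030*(-44))/p(294) = (-1030*(-44))/((8*294)) = 45320/2352 = 45320*(1/2352) = 5665/294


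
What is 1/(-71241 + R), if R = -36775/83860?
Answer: -16772/1194861407 ≈ -1.4037e-5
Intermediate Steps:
R = -7355/16772 (R = -36775*1/83860 = -7355/16772 ≈ -0.43853)
1/(-71241 + R) = 1/(-71241 - 7355/16772) = 1/(-1194861407/16772) = -16772/1194861407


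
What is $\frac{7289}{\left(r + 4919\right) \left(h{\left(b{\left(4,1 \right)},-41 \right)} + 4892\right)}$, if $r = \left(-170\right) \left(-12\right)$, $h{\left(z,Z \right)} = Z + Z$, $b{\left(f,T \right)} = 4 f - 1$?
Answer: $\frac{197}{904670} \approx 0.00021776$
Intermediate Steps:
$b{\left(f,T \right)} = -1 + 4 f$
$h{\left(z,Z \right)} = 2 Z$
$r = 2040$
$\frac{7289}{\left(r + 4919\right) \left(h{\left(b{\left(4,1 \right)},-41 \right)} + 4892\right)} = \frac{7289}{\left(2040 + 4919\right) \left(2 \left(-41\right) + 4892\right)} = \frac{7289}{6959 \left(-82 + 4892\right)} = \frac{7289}{6959 \cdot 4810} = \frac{7289}{33472790} = 7289 \cdot \frac{1}{33472790} = \frac{197}{904670}$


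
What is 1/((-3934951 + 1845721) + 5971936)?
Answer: 1/3882706 ≈ 2.5755e-7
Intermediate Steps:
1/((-3934951 + 1845721) + 5971936) = 1/(-2089230 + 5971936) = 1/3882706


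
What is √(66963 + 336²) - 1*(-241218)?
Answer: 241218 + √179859 ≈ 2.4164e+5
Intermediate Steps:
√(66963 + 336²) - 1*(-241218) = √(66963 + 112896) + 241218 = √179859 + 241218 = 241218 + √179859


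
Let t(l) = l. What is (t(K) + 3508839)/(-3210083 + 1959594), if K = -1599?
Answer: -3507240/1250489 ≈ -2.8047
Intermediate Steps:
(t(K) + 3508839)/(-3210083 + 1959594) = (-1599 + 3508839)/(-3210083 + 1959594) = 3507240/(-1250489) = 3507240*(-1/1250489) = -3507240/1250489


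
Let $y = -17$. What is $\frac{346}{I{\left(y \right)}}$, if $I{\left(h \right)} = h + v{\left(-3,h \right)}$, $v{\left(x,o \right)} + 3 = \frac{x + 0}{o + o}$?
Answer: $- \frac{11764}{677} \approx -17.377$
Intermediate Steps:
$v{\left(x,o \right)} = -3 + \frac{x}{2 o}$ ($v{\left(x,o \right)} = -3 + \frac{x + 0}{o + o} = -3 + \frac{x}{2 o}$)
$I{\left(h \right)} = -3 + h - \frac{3}{2 h}$ ($I{\left(h \right)} = h - \left(3 + \frac{3}{2 h}\right) = -3 + h - \frac{3}{2 h}$)
$\frac{346}{I{\left(y \right)}} = \frac{346}{-3 - 17 - \frac{3}{2 \left(-17\right)}} = \frac{346}{-3 - 17 - - \frac{3}{34}} = \frac{346}{-3 - 17 + \frac{3}{34}} = \frac{346}{- \frac{677}{34}} = 346 \left(- \frac{34}{677}\right) = - \frac{11764}{677}$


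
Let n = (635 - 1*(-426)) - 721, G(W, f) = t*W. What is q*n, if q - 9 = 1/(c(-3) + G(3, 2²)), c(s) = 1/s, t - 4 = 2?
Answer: 163200/53 ≈ 3079.2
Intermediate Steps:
t = 6 (t = 4 + 2 = 6)
G(W, f) = 6*W
n = 340 (n = (635 + 426) - 721 = 1061 - 721 = 340)
q = 480/53 (q = 9 + 1/(1/(-3) + 6*3) = 9 + 1/(-⅓ + 18) = 9 + 1/(53/3) = 9 + 3/53 = 480/53 ≈ 9.0566)
q*n = (480/53)*340 = 163200/53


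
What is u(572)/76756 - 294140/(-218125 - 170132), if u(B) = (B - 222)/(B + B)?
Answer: 12914117573455/17046203055024 ≈ 0.75760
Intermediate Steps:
u(B) = (-222 + B)/(2*B) (u(B) = (-222 + B)/((2*B)) = (-222 + B)*(1/(2*B)) = (-222 + B)/(2*B))
u(572)/76756 - 294140/(-218125 - 170132) = ((½)*(-222 + 572)/572)/76756 - 294140/(-218125 - 170132) = ((½)*(1/572)*350)*(1/76756) - 294140/(-388257) = (175/572)*(1/76756) - 294140*(-1/388257) = 175/43904432 + 294140/388257 = 12914117573455/17046203055024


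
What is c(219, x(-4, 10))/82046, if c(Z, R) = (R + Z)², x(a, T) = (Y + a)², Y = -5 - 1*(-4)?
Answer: 29768/41023 ≈ 0.72564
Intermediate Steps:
Y = -1 (Y = -5 + 4 = -1)
x(a, T) = (-1 + a)²
c(219, x(-4, 10))/82046 = ((-1 - 4)² + 219)²/82046 = ((-5)² + 219)²*(1/82046) = (25 + 219)²*(1/82046) = 244²*(1/82046) = 59536*(1/82046) = 29768/41023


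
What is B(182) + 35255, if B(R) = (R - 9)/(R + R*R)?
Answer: 1174203203/33306 ≈ 35255.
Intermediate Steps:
B(R) = (-9 + R)/(R + R²)
B(182) + 35255 = (-9 + 182)/(182*(1 + 182)) + 35255 = (1/182)*173/183 + 35255 = (1/182)*(1/183)*173 + 35255 = 173/33306 + 35255 = 1174203203/33306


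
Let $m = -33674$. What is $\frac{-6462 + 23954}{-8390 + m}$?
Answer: $- \frac{4373}{10516} \approx -0.41584$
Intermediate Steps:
$\frac{-6462 + 23954}{-8390 + m} = \frac{-6462 + 23954}{-8390 - 33674} = \frac{17492}{-42064} = 17492 \left(- \frac{1}{42064}\right) = - \frac{4373}{10516}$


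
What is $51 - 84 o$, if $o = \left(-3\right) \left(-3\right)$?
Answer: $-705$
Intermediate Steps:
$o = 9$
$51 - 84 o = 51 - 756 = -705$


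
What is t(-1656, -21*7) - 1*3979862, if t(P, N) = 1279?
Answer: -3978583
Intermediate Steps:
t(-1656, -21*7) - 1*3979862 = 1279 - 1*3979862 = 1279 - 3979862 = -3978583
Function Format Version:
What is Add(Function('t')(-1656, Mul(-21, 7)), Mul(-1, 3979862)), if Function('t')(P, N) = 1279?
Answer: -3978583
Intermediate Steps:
Add(Function('t')(-1656, Mul(-21, 7)), Mul(-1, 3979862)) = Add(1279, Mul(-1, 3979862)) = Add(1279, -3979862) = -3978583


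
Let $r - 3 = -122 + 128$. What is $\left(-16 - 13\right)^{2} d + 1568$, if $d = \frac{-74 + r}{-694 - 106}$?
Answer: $\frac{261813}{160} \approx 1636.3$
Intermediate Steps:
$r = 9$ ($r = 3 + \left(-122 + 128\right) = 3 + 6 = 9$)
$d = \frac{13}{160}$ ($d = \frac{-74 + 9}{-694 - 106} = - \frac{65}{-800} = \left(-65\right) \left(- \frac{1}{800}\right) = \frac{13}{160} \approx 0.08125$)
$\left(-16 - 13\right)^{2} d + 1568 = \left(-16 - 13\right)^{2} \cdot \frac{13}{160} + 1568 = \left(-29\right)^{2} \cdot \frac{13}{160} + 1568 = 841 \cdot \frac{13}{160} + 1568 = \frac{10933}{160} + 1568 = \frac{261813}{160}$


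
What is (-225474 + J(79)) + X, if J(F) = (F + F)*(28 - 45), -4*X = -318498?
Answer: -297071/2 ≈ -1.4854e+5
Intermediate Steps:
X = 159249/2 (X = -¼*(-318498) = 159249/2 ≈ 79625.)
J(F) = -34*F (J(F) = (2*F)*(-17) = -34*F)
(-225474 + J(79)) + X = (-225474 - 34*79) + 159249/2 = (-225474 - 2686) + 159249/2 = -228160 + 159249/2 = -297071/2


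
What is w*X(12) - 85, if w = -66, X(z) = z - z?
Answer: -85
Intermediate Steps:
X(z) = 0
w*X(12) - 85 = -66*0 - 85 = 0 - 85 = -85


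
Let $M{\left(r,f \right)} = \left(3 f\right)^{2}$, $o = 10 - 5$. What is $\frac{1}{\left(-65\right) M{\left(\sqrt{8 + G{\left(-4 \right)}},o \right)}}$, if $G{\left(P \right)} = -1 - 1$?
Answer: $- \frac{1}{14625} \approx -6.8376 \cdot 10^{-5}$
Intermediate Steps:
$G{\left(P \right)} = -2$ ($G{\left(P \right)} = -1 - 1 = -2$)
$o = 5$ ($o = 10 - 5 = 5$)
$M{\left(r,f \right)} = 9 f^{2}$
$\frac{1}{\left(-65\right) M{\left(\sqrt{8 + G{\left(-4 \right)}},o \right)}} = \frac{1}{\left(-65\right) 9 \cdot 5^{2}} = \frac{1}{\left(-65\right) 9 \cdot 25} = \frac{1}{\left(-65\right) 225} = \frac{1}{-14625} = - \frac{1}{14625}$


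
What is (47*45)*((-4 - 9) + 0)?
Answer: -27495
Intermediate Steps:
(47*45)*((-4 - 9) + 0) = 2115*(-13 + 0) = 2115*(-13) = -27495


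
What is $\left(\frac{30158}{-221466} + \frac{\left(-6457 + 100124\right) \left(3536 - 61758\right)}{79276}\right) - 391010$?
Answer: $- \frac{2018175344279063}{4389234654} \approx -4.598 \cdot 10^{5}$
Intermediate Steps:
$\left(\frac{30158}{-221466} + \frac{\left(-6457 + 100124\right) \left(3536 - 61758\right)}{79276}\right) - 391010 = \left(30158 \left(- \frac{1}{221466}\right) + 93667 \left(-58222\right) \frac{1}{79276}\right) - 391010 = \left(- \frac{15079}{110733} - \frac{2726740037}{39638}\right) - 391010 = - \frac{301940702218523}{4389234654} - 391010 = - \frac{2018175344279063}{4389234654}$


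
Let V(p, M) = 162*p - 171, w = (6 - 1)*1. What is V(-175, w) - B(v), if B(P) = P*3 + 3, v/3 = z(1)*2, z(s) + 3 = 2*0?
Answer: -28470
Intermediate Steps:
w = 5 (w = 5*1 = 5)
V(p, M) = -171 + 162*p
z(s) = -3 (z(s) = -3 + 2*0 = -3 + 0 = -3)
v = -18 (v = 3*(-3*2) = 3*(-6) = -18)
B(P) = 3 + 3*P (B(P) = 3*P + 3 = 3 + 3*P)
V(-175, w) - B(v) = (-171 + 162*(-175)) - (3 + 3*(-18)) = (-171 - 28350) - (3 - 54) = -28521 - 1*(-51) = -28521 + 51 = -28470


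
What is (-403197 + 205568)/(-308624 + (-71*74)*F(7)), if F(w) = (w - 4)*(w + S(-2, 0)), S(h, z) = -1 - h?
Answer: 197629/434720 ≈ 0.45461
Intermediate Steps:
F(w) = (1 + w)*(-4 + w) (F(w) = (w - 4)*(w + (-1 - 1*(-2))) = (-4 + w)*(w + (-1 + 2)) = (-4 + w)*(w + 1) = (-4 + w)*(1 + w) = (1 + w)*(-4 + w))
(-403197 + 205568)/(-308624 + (-71*74)*F(7)) = (-403197 + 205568)/(-308624 + (-71*74)*(-4 + 7² - 3*7)) = -197629/(-308624 - 5254*(-4 + 49 - 21)) = -197629/(-308624 - 5254*24) = -197629/(-308624 - 126096) = -197629/(-434720) = -197629*(-1/434720) = 197629/434720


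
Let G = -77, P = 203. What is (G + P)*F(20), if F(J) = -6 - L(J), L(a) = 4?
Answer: -1260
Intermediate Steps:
F(J) = -10 (F(J) = -6 - 1*4 = -6 - 4 = -10)
(G + P)*F(20) = (-77 + 203)*(-10) = 126*(-10) = -1260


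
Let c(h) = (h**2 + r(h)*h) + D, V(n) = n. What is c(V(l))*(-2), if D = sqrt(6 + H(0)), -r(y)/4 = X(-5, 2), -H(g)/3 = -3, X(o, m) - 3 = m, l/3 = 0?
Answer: -2*sqrt(15) ≈ -7.7460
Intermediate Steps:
l = 0 (l = 3*0 = 0)
X(o, m) = 3 + m
H(g) = 9 (H(g) = -3*(-3) = 9)
r(y) = -20 (r(y) = -4*(3 + 2) = -4*5 = -20)
D = sqrt(15) (D = sqrt(6 + 9) = sqrt(15) ≈ 3.8730)
c(h) = sqrt(15) + h**2 - 20*h (c(h) = (h**2 - 20*h) + sqrt(15) = sqrt(15) + h**2 - 20*h)
c(V(l))*(-2) = (sqrt(15) + 0**2 - 20*0)*(-2) = (sqrt(15) + 0 + 0)*(-2) = sqrt(15)*(-2) = -2*sqrt(15)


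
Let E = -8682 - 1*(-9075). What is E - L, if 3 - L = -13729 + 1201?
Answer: -12138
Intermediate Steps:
L = 12531 (L = 3 - (-13729 + 1201) = 3 - 1*(-12528) = 3 + 12528 = 12531)
E = 393 (E = -8682 + 9075 = 393)
E - L = 393 - 1*12531 = 393 - 12531 = -12138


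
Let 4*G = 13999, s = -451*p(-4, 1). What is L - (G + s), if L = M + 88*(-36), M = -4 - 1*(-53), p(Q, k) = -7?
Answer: -39103/4 ≈ -9775.8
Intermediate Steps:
M = 49 (M = -4 + 53 = 49)
L = -3119 (L = 49 + 88*(-36) = 49 - 3168 = -3119)
s = 3157 (s = -451*(-7) = 3157)
G = 13999/4 (G = (¼)*13999 = 13999/4 ≈ 3499.8)
L - (G + s) = -3119 - (13999/4 + 3157) = -3119 - 1*26627/4 = -3119 - 26627/4 = -39103/4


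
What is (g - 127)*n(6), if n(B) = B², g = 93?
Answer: -1224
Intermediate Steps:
(g - 127)*n(6) = (93 - 127)*6² = -34*36 = -1224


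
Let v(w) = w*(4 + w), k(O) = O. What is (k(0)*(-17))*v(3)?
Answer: 0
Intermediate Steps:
(k(0)*(-17))*v(3) = (0*(-17))*(3*(4 + 3)) = 0*(3*7) = 0*21 = 0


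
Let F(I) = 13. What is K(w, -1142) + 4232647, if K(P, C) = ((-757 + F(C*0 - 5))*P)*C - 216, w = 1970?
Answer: 1678038991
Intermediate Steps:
K(P, C) = -216 - 744*C*P (K(P, C) = ((-757 + 13)*P)*C - 216 = (-744*P)*C - 216 = -744*C*P - 216 = -216 - 744*C*P)
K(w, -1142) + 4232647 = (-216 - 744*(-1142)*1970) + 4232647 = (-216 + 1673806560) + 4232647 = 1673806344 + 4232647 = 1678038991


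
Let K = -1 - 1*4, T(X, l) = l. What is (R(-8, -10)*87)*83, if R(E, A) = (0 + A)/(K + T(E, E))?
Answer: 72210/13 ≈ 5554.6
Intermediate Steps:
K = -5 (K = -1 - 4 = -5)
R(E, A) = A/(-5 + E) (R(E, A) = (0 + A)/(-5 + E) = A/(-5 + E))
(R(-8, -10)*87)*83 = (-10/(-5 - 8)*87)*83 = (-10/(-13)*87)*83 = (-10*(-1/13)*87)*83 = ((10/13)*87)*83 = (870/13)*83 = 72210/13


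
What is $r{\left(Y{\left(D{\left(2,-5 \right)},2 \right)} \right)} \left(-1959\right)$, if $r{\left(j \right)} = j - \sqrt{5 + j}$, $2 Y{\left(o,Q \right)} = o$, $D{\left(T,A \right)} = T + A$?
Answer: $\frac{5877}{2} + \frac{1959 \sqrt{14}}{2} \approx 6603.5$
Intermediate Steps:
$D{\left(T,A \right)} = A + T$
$Y{\left(o,Q \right)} = \frac{o}{2}$
$r{\left(Y{\left(D{\left(2,-5 \right)},2 \right)} \right)} \left(-1959\right) = \left(\frac{-5 + 2}{2} - \sqrt{5 + \frac{-5 + 2}{2}}\right) \left(-1959\right) = \left(\frac{1}{2} \left(-3\right) - \sqrt{5 + \frac{1}{2} \left(-3\right)}\right) \left(-1959\right) = \left(- \frac{3}{2} - \sqrt{5 - \frac{3}{2}}\right) \left(-1959\right) = \left(- \frac{3}{2} - \sqrt{\frac{7}{2}}\right) \left(-1959\right) = \left(- \frac{3}{2} - \frac{\sqrt{14}}{2}\right) \left(-1959\right) = \frac{5877}{2} + \frac{1959 \sqrt{14}}{2}$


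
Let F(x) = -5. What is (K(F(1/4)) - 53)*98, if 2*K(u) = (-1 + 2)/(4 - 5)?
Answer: -5243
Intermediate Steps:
K(u) = -½ (K(u) = ((-1 + 2)/(4 - 5))/2 = (1/(-1))/2 = (1*(-1))/2 = (½)*(-1) = -½)
(K(F(1/4)) - 53)*98 = (-½ - 53)*98 = -107/2*98 = -5243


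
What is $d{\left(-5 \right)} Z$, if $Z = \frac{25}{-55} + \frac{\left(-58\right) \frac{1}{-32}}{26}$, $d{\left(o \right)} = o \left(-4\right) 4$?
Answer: $- \frac{8805}{286} \approx -30.787$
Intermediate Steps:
$d{\left(o \right)} = - 16 o$ ($d{\left(o \right)} = - 4 o 4 = - 16 o$)
$Z = - \frac{1761}{4576}$ ($Z = 25 \left(- \frac{1}{55}\right) + \left(-58\right) \left(- \frac{1}{32}\right) \frac{1}{26} = - \frac{5}{11} + \frac{29}{16} \cdot \frac{1}{26} = - \frac{5}{11} + \frac{29}{416} = - \frac{1761}{4576} \approx -0.38483$)
$d{\left(-5 \right)} Z = \left(-16\right) \left(-5\right) \left(- \frac{1761}{4576}\right) = 80 \left(- \frac{1761}{4576}\right) = - \frac{8805}{286}$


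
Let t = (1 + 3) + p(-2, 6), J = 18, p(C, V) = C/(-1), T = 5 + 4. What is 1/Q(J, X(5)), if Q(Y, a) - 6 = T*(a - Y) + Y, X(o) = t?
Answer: -1/84 ≈ -0.011905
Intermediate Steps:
T = 9
p(C, V) = -C (p(C, V) = C*(-1) = -C)
t = 6 (t = (1 + 3) - 1*(-2) = 4 + 2 = 6)
X(o) = 6
Q(Y, a) = 6 - 8*Y + 9*a (Q(Y, a) = 6 + (9*(a - Y) + Y) = 6 + ((-9*Y + 9*a) + Y) = 6 + (-8*Y + 9*a) = 6 - 8*Y + 9*a)
1/Q(J, X(5)) = 1/(6 - 8*18 + 9*6) = 1/(6 - 144 + 54) = 1/(-84) = -1/84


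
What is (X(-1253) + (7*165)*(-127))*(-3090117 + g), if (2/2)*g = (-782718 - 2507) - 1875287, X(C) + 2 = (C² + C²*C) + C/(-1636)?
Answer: 18494284248070266883/1636 ≈ 1.1305e+16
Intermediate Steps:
X(C) = -2 + C² + C³ - C/1636 (X(C) = -2 + ((C² + C²*C) + C/(-1636)) = -2 + ((C² + C³) + C*(-1/1636)) = -2 + ((C² + C³) - C/1636) = -2 + (C² + C³ - C/1636) = -2 + C² + C³ - C/1636)
g = -2660512 (g = (-782718 - 2507) - 1875287 = -785225 - 1875287 = -2660512)
(X(-1253) + (7*165)*(-127))*(-3090117 + g) = ((-2 + (-1253)² + (-1253)³ - 1/1636*(-1253)) + (7*165)*(-127))*(-3090117 - 2660512) = ((-2 + 1570009 - 1967221277 + 1253/1636) + 1155*(-127))*(-5750629) = (-3215805476467/1636 - 146685)*(-5750629) = -3216045453127/1636*(-5750629) = 18494284248070266883/1636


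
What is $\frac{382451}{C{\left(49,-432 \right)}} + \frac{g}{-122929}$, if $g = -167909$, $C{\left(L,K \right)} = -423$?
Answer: $- \frac{46943293472}{51998967} \approx -902.77$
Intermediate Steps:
$\frac{382451}{C{\left(49,-432 \right)}} + \frac{g}{-122929} = \frac{382451}{-423} - \frac{167909}{-122929} = 382451 \left(- \frac{1}{423}\right) - - \frac{167909}{122929} = - \frac{382451}{423} + \frac{167909}{122929} = - \frac{46943293472}{51998967}$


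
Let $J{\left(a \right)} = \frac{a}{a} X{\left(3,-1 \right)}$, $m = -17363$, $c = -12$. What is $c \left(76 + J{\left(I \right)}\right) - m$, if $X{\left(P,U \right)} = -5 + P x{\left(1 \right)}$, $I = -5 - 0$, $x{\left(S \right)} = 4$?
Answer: $16367$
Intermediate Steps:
$I = -5$ ($I = -5 + 0 = -5$)
$X{\left(P,U \right)} = -5 + 4 P$ ($X{\left(P,U \right)} = -5 + P 4 = -5 + 4 P$)
$J{\left(a \right)} = 7$ ($J{\left(a \right)} = \frac{a}{a} \left(-5 + 4 \cdot 3\right) = 1 \left(-5 + 12\right) = 1 \cdot 7 = 7$)
$c \left(76 + J{\left(I \right)}\right) - m = - 12 \left(76 + 7\right) - -17363 = \left(-12\right) 83 + 17363 = -996 + 17363 = 16367$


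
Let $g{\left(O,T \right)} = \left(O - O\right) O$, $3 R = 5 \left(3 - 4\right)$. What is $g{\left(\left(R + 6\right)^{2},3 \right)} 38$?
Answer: $0$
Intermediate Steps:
$R = - \frac{5}{3}$ ($R = \frac{5 \left(3 - 4\right)}{3} = \frac{5 \left(-1\right)}{3} = \frac{1}{3} \left(-5\right) = - \frac{5}{3} \approx -1.6667$)
$g{\left(O,T \right)} = 0$ ($g{\left(O,T \right)} = 0 O = 0$)
$g{\left(\left(R + 6\right)^{2},3 \right)} 38 = 0 \cdot 38 = 0$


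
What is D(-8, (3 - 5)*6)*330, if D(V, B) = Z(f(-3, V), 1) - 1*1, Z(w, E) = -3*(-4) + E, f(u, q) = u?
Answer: 3960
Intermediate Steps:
Z(w, E) = 12 + E
D(V, B) = 12 (D(V, B) = (12 + 1) - 1*1 = 13 - 1 = 12)
D(-8, (3 - 5)*6)*330 = 12*330 = 3960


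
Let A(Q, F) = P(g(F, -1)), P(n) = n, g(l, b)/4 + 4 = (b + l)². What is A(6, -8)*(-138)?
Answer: -42504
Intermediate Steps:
g(l, b) = -16 + 4*(b + l)²
A(Q, F) = -16 + 4*(-1 + F)²
A(6, -8)*(-138) = (-16 + 4*(-1 - 8)²)*(-138) = (-16 + 4*(-9)²)*(-138) = (-16 + 4*81)*(-138) = (-16 + 324)*(-138) = 308*(-138) = -42504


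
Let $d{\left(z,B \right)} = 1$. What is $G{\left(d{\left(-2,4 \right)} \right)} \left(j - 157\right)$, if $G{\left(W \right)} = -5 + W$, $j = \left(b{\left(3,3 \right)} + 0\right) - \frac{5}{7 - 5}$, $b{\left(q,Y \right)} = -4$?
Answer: $654$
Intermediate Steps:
$j = - \frac{13}{2}$ ($j = \left(-4 + 0\right) - \frac{5}{7 - 5} = -4 - \frac{5}{2} = - \frac{13}{2} \approx -6.5$)
$G{\left(d{\left(-2,4 \right)} \right)} \left(j - 157\right) = \left(-5 + 1\right) \left(- \frac{13}{2} - 157\right) = \left(-4\right) \left(- \frac{327}{2}\right) = 654$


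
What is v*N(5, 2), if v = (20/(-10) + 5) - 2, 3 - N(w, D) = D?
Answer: 1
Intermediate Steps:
N(w, D) = 3 - D
v = 1 (v = (20*(-⅒) + 5) - 2 = (-2 + 5) - 2 = 3 - 2 = 1)
v*N(5, 2) = 1*(3 - 1*2) = 1*(3 - 2) = 1*1 = 1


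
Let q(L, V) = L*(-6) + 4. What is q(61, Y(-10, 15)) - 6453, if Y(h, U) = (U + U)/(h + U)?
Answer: -6815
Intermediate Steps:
Y(h, U) = 2*U/(U + h) (Y(h, U) = (2*U)/(U + h) = 2*U/(U + h))
q(L, V) = 4 - 6*L (q(L, V) = -6*L + 4 = 4 - 6*L)
q(61, Y(-10, 15)) - 6453 = (4 - 6*61) - 6453 = (4 - 366) - 6453 = -362 - 6453 = -6815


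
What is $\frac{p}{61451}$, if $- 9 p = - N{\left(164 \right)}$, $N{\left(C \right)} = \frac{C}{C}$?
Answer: $\frac{1}{553059} \approx 1.8081 \cdot 10^{-6}$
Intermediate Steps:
$N{\left(C \right)} = 1$
$p = \frac{1}{9}$ ($p = - \frac{\left(-1\right) 1}{9} = \left(- \frac{1}{9}\right) \left(-1\right) = \frac{1}{9} \approx 0.11111$)
$\frac{p}{61451} = \frac{1}{9 \cdot 61451} = \frac{1}{9} \cdot \frac{1}{61451} = \frac{1}{553059}$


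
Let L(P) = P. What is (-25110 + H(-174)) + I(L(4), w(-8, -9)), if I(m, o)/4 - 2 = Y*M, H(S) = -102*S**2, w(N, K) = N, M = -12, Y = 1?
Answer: -3113302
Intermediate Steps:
I(m, o) = -40 (I(m, o) = 8 + 4*(1*(-12)) = 8 + 4*(-12) = 8 - 48 = -40)
(-25110 + H(-174)) + I(L(4), w(-8, -9)) = (-25110 - 102*(-174)**2) - 40 = (-25110 - 102*30276) - 40 = (-25110 - 3088152) - 40 = -3113262 - 40 = -3113302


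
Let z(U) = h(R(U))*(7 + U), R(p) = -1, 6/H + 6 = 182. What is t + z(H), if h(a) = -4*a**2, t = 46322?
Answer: 1018465/22 ≈ 46294.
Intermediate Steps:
H = 3/88 (H = 6/(-6 + 182) = 6/176 = 6*(1/176) = 3/88 ≈ 0.034091)
z(U) = -28 - 4*U (z(U) = (-4*(-1)**2)*(7 + U) = (-4*1)*(7 + U) = -4*(7 + U) = -28 - 4*U)
t + z(H) = 46322 + (-28 - 4*3/88) = 46322 + (-28 - 3/22) = 46322 - 619/22 = 1018465/22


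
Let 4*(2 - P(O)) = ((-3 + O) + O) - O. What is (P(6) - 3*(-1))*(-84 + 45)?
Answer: -663/4 ≈ -165.75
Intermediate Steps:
P(O) = 11/4 - O/4 (P(O) = 2 - (((-3 + O) + O) - O)/4 = 2 - ((-3 + 2*O) - O)/4 = 2 - (-3 + O)/4 = 2 + (3/4 - O/4) = 11/4 - O/4)
(P(6) - 3*(-1))*(-84 + 45) = ((11/4 - 1/4*6) - 3*(-1))*(-84 + 45) = ((11/4 - 3/2) + 3)*(-39) = (5/4 + 3)*(-39) = (17/4)*(-39) = -663/4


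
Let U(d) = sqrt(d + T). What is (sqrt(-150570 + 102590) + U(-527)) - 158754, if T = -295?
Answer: -158754 + I*sqrt(822) + 2*I*sqrt(11995) ≈ -1.5875e+5 + 247.71*I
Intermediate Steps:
U(d) = sqrt(-295 + d) (U(d) = sqrt(d - 295) = sqrt(-295 + d))
(sqrt(-150570 + 102590) + U(-527)) - 158754 = (sqrt(-150570 + 102590) + sqrt(-295 - 527)) - 158754 = (sqrt(-47980) + sqrt(-822)) - 158754 = (2*I*sqrt(11995) + I*sqrt(822)) - 158754 = (I*sqrt(822) + 2*I*sqrt(11995)) - 158754 = -158754 + I*sqrt(822) + 2*I*sqrt(11995)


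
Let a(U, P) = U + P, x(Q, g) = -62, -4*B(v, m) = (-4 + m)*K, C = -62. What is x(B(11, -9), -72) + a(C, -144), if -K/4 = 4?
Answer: -268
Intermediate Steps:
K = -16 (K = -4*4 = -16)
B(v, m) = -16 + 4*m (B(v, m) = -(-4 + m)*(-16)/4 = -(64 - 16*m)/4 = -16 + 4*m)
a(U, P) = P + U
x(B(11, -9), -72) + a(C, -144) = -62 + (-144 - 62) = -62 - 206 = -268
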